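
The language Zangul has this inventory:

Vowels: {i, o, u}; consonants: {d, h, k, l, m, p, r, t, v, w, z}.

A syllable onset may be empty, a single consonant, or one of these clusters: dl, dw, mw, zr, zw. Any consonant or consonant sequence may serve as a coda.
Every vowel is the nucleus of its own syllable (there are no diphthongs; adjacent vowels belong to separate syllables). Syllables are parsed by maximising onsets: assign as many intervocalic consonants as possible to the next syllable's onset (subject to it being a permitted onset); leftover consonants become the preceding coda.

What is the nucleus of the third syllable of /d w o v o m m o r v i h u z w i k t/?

o

The vowels are o, o, o, i, u, i — 6 nuclei, so 6 syllables.
The third nucleus (vowel 3 from the left) is /o/.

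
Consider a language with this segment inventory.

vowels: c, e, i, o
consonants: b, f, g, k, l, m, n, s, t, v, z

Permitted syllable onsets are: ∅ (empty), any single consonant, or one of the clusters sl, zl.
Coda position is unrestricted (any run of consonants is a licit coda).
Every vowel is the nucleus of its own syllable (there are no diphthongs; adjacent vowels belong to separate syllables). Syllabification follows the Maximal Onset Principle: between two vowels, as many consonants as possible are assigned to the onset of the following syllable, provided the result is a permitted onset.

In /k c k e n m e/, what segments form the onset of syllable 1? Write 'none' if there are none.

k

The vowels are c, e, e — 3 nuclei, so 3 syllables.
σ1/σ2 boundary: just /k/ — single C goes to the following onset.
σ2/σ3 boundary: /nm/ — longest licit onset from the right is /m/, leaving /n/ as coda.
So the parse is kc.ken.me.
Syllable 1 is /kc/: onset /k/, nucleus /c/, coda ∅.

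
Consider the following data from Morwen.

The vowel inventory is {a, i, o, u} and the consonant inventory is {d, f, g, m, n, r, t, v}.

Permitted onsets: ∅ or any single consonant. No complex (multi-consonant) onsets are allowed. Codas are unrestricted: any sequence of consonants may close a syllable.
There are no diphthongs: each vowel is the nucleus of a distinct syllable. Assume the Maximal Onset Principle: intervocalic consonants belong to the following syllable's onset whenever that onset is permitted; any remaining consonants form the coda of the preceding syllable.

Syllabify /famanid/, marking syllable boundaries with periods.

fa.ma.nid

Nuclei (vowels): a, a, i → 3 syllables.
/a…a/ gap (V1→V2): /m/ is a single consonant, so it becomes the next onset.
/a…i/ gap (V2→V3): just /n/ — single C goes to the following onset.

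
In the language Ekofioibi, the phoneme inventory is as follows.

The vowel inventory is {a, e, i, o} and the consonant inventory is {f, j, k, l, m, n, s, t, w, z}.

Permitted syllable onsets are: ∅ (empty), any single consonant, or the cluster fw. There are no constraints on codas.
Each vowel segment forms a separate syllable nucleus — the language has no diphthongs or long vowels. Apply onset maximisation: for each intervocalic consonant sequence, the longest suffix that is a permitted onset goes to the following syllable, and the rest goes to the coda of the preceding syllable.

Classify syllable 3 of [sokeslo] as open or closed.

open

Vowels present: o, e, o; each is a nucleus, giving 3 syllables.
/o…e/ gap (V1→V2): /k/ is a single consonant, so it becomes the next onset.
/e…o/ gap (V2→V3): /sl/ — longest licit onset from the right is /l/, leaving /s/ as coda.
Syllabification: so.kes.lo.
Syllable 3 is /lo/; it ends in its nucleus with no coda, so it is open.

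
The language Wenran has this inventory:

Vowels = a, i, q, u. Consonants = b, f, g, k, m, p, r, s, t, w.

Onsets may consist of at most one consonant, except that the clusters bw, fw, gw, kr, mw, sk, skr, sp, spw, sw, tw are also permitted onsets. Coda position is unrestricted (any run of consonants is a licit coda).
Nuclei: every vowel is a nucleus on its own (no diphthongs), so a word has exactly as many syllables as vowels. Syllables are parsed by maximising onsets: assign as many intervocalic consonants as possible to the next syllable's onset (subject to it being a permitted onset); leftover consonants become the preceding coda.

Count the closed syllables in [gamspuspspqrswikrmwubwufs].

Vowels present: a, u, q, i, u, u; each is a nucleus, giving 6 syllables.
V1 /a/ – V2 /u/: cluster /msp/ — the longest permitted-onset suffix is /sp/; onset = /sp/, preceding coda = /m/.
V2 /u/ – V3 /q/: cluster /spsp/ — the longest permitted-onset suffix is /sp/; onset = /sp/, preceding coda = /sp/.
V3 /q/ – V4 /i/: cluster /rsw/ — the longest permitted-onset suffix is /sw/; onset = /sw/, preceding coda = /r/.
V4 /i/ – V5 /u/: cluster /krmw/ — the longest permitted-onset suffix is /mw/; onset = /mw/, preceding coda = /kr/.
V5 /u/ – V6 /u/: /bw/ — entire cluster is a permitted onset → onset /bw/, coda ∅.
Result: gam.spusp.spqr.swikr.mwu.bwufs.
Classifying each syllable: /gam/ (closed), /spusp/ (closed), /spqr/ (closed), /swikr/ (closed), /mwu/ (open), /bwufs/ (closed).
Closed syllables: 5.

5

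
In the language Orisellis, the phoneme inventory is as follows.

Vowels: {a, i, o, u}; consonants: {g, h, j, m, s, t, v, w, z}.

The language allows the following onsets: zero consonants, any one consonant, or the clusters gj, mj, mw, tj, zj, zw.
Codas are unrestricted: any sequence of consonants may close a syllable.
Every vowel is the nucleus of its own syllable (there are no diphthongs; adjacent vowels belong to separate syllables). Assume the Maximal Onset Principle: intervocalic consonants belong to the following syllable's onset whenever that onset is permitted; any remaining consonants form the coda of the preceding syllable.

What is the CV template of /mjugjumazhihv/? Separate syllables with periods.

The vowels are u, u, a, i — 4 nuclei, so 4 syllables.
V1 /u/ – V2 /u/: cluster /gj/ — /gj/ is itself a permitted onset, so the whole cluster goes right; preceding coda = ∅.
V2 /u/ – V3 /a/: /m/ → onset of the next syllable (single consonants are always licit onsets).
V3 /a/ – V4 /i/: /zh/ — longest licit onset from the right is /h/, leaving /z/ as coda.
Result: mju.gju.maz.hihv.
Mapping each syllable to C/V: /mju/ → CCV, /gju/ → CCV, /maz/ → CVC, /hihv/ → CVCC.

CCV.CCV.CVC.CVCC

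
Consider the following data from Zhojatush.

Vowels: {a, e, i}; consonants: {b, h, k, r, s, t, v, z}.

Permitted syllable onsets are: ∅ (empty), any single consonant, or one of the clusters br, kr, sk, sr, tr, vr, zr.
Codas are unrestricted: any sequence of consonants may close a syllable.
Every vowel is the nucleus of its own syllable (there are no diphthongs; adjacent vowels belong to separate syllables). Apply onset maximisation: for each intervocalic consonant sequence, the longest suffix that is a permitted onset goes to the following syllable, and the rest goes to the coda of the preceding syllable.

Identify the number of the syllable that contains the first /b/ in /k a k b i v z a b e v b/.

2

Vowels present: a, i, a, e; each is a nucleus, giving 4 syllables.
Between /a/ (V1) and /i/ (V2): cluster /kb/ — the longest permitted-onset suffix is /b/; onset = /b/, preceding coda = /k/.
Between /i/ (V2) and /a/ (V3): /vz/; trying suffixes from longest down, /z/ is the first permitted one, so coda /v/ | onset /z/.
Between /a/ (V3) and /e/ (V4): just /b/ — single C goes to the following onset.
Putting it together: kak.biv.za.bevb.
The first /b/ is in the onset of syllable 2 (/biv/).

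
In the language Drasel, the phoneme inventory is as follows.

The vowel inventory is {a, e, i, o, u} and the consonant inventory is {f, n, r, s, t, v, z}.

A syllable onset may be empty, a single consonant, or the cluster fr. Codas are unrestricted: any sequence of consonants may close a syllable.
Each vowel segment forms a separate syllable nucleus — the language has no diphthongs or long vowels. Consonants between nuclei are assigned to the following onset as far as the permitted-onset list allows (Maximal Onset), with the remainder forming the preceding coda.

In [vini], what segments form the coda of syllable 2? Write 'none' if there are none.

none

Vowels present: i, i; each is a nucleus, giving 2 syllables.
V1 /i/ – V2 /i/: /n/ is a single consonant, so it becomes the next onset.
Result: vi.ni.
Syllable 2 is /ni/: onset /n/, nucleus /i/, coda ∅.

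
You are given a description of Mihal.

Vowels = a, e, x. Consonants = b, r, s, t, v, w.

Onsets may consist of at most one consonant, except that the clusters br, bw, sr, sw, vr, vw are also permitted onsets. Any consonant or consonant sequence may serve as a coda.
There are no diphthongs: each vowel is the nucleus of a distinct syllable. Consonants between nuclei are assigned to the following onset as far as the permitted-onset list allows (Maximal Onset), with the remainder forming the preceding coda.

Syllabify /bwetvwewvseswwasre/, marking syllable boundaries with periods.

bwet.vwewv.sesw.wa.sre

Vowels present: e, e, e, a, e; each is a nucleus, giving 5 syllables.
σ1/σ2 boundary: cluster /tvw/ — the longest permitted-onset suffix is /vw/; onset = /vw/, preceding coda = /t/.
σ2/σ3 boundary: /wvs/ splits as /wv/ + /s/ (/s/ is the longest suffix that is a licit onset).
σ3/σ4 boundary: cluster /sww/ — the longest permitted-onset suffix is /w/; onset = /w/, preceding coda = /sw/.
σ4/σ5 boundary: /sr/ is a licit onset in full, so it all attaches to the next syllable.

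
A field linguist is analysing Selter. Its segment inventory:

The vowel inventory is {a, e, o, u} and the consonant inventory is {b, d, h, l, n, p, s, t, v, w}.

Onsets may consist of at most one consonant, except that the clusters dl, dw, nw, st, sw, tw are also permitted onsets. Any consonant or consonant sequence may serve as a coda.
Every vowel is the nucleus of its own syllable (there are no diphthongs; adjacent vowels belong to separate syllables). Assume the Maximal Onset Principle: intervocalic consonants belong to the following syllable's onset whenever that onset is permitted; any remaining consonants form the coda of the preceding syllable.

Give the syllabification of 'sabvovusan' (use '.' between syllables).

sab.vo.vu.san

Vowels present: a, o, u, a; each is a nucleus, giving 4 syllables.
Between /a/ (V1) and /o/ (V2): /bv/ — longest licit onset from the right is /v/, leaving /b/ as coda.
Between /o/ (V2) and /u/ (V3): /v/ is a single consonant, so it becomes the next onset.
Between /u/ (V3) and /a/ (V4): just /s/ — single C goes to the following onset.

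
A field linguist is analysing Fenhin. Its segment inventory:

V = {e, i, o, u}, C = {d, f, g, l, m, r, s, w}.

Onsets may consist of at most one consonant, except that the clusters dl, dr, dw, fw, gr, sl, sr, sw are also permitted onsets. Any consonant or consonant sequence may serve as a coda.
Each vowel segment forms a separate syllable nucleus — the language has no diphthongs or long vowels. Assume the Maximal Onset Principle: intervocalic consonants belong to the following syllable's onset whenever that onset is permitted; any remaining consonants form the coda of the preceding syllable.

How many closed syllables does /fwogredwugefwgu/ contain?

1

Vowels present: o, e, u, e, u; each is a nucleus, giving 5 syllables.
/o…e/ gap (V1→V2): cluster /gr/ — /gr/ is itself a permitted onset, so the whole cluster goes right; preceding coda = ∅.
/e…u/ gap (V2→V3): /dw/ is a licit onset in full, so it all attaches to the next syllable.
/u…e/ gap (V3→V4): /g/ is a single consonant, so it becomes the next onset.
/e…u/ gap (V4→V5): /fwg/; trying suffixes from longest down, /g/ is the first permitted one, so coda /fw/ | onset /g/.
Putting it together: fwo.gre.dwu.gefw.gu.
Classifying each syllable: /fwo/ (open), /gre/ (open), /dwu/ (open), /gefw/ (closed), /gu/ (open).
Closed syllables: 1.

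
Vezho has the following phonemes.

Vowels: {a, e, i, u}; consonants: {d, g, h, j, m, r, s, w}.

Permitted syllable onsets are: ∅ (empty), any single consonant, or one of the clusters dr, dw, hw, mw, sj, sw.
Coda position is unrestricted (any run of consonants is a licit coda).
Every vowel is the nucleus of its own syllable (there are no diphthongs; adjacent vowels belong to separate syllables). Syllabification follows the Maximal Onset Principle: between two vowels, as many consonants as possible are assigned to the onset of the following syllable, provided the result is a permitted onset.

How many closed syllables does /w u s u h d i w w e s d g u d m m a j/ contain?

Vowels present: u, u, i, e, u, a; each is a nucleus, giving 6 syllables.
/u…u/ gap (V1→V2): /s/ is a single consonant, so it becomes the next onset.
/u…i/ gap (V2→V3): cluster /hd/ — the longest permitted-onset suffix is /d/; onset = /d/, preceding coda = /h/.
/i…e/ gap (V3→V4): /ww/ — longest licit onset from the right is /w/, leaving /w/ as coda.
/e…u/ gap (V4→V5): /sdg/ — longest licit onset from the right is /g/, leaving /sd/ as coda.
/u…a/ gap (V5→V6): /dmm/ splits as /dm/ + /m/ (/m/ is the longest suffix that is a licit onset).
Syllabification: wu.suh.diw.wesd.gudm.maj.
Classifying each syllable: /wu/ (open), /suh/ (closed), /diw/ (closed), /wesd/ (closed), /gudm/ (closed), /maj/ (closed).
Closed syllables: 5.

5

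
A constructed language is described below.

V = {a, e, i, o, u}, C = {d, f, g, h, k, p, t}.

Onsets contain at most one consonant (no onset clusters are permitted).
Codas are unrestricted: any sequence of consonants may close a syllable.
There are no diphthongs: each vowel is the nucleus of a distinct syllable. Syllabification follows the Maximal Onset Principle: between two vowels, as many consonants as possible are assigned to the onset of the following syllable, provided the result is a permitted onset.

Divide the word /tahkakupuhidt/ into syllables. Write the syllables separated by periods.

tah.ka.ku.pu.hidt

Nuclei (vowels): a, a, u, u, i → 5 syllables.
σ1/σ2 boundary: cluster /hk/ — the longest permitted-onset suffix is /k/; onset = /k/, preceding coda = /h/.
σ2/σ3 boundary: /k/ is a single consonant, so it becomes the next onset.
σ3/σ4 boundary: just /p/ — single C goes to the following onset.
σ4/σ5 boundary: just /h/ — single C goes to the following onset.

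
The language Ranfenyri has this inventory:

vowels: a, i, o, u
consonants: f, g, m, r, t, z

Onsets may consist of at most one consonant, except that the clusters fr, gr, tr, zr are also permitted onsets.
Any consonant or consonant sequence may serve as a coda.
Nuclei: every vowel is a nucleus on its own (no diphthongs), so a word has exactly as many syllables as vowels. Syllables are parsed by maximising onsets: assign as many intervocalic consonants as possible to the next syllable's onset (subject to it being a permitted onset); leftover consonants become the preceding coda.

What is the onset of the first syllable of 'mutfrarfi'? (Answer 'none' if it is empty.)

m

Nuclei (vowels): u, a, i → 3 syllables.
/u…a/ gap (V1→V2): /tfr/; trying suffixes from longest down, /fr/ is the first permitted one, so coda /t/ | onset /fr/.
/a…i/ gap (V2→V3): /rf/; trying suffixes from longest down, /f/ is the first permitted one, so coda /r/ | onset /f/.
Putting it together: mut.frar.fi.
Syllable 1 is /mut/: onset /m/, nucleus /u/, coda /t/.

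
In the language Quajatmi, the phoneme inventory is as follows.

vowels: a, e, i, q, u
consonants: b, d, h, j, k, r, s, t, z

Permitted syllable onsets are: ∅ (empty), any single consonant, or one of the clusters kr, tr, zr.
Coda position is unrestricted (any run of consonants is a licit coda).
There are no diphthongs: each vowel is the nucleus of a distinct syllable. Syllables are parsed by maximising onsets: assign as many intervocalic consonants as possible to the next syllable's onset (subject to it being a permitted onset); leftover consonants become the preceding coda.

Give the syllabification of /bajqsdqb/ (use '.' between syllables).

ba.jqs.dqb

Vowels present: a, q, q; each is a nucleus, giving 3 syllables.
V1 /a/ – V2 /q/: /j/ is a single consonant, so it becomes the next onset.
V2 /q/ – V3 /q/: /sd/ splits as /s/ + /d/ (/d/ is the longest suffix that is a licit onset).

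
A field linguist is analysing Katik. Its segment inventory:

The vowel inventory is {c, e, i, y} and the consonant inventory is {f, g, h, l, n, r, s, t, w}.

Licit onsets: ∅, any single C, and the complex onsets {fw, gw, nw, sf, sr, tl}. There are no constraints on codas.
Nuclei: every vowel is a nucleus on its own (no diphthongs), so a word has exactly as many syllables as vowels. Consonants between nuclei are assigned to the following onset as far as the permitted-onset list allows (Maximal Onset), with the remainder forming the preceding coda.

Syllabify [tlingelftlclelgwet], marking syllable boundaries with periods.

tlin.gelf.tlc.lel.gwet

Nuclei (vowels): i, e, c, e, e → 5 syllables.
V1 /i/ – V2 /e/: /ng/; trying suffixes from longest down, /g/ is the first permitted one, so coda /n/ | onset /g/.
V2 /e/ – V3 /c/: /lftl/ — longest licit onset from the right is /tl/, leaving /lf/ as coda.
V3 /c/ – V4 /e/: /l/ is a single consonant, so it becomes the next onset.
V4 /e/ – V5 /e/: /lgw/ splits as /l/ + /gw/ (/gw/ is the longest suffix that is a licit onset).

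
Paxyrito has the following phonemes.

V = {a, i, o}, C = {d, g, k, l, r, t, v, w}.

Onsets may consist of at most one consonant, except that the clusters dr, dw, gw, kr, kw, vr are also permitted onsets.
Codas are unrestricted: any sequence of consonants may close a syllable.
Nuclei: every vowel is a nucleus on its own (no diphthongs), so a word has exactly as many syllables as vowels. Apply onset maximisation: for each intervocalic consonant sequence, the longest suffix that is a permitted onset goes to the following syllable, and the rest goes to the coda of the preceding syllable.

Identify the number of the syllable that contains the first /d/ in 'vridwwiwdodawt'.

1

The vowels are i, i, o, a — 4 nuclei, so 4 syllables.
/i…i/ gap (V1→V2): /dww/ splits as /dw/ + /w/ (/w/ is the longest suffix that is a licit onset).
/i…o/ gap (V2→V3): /wd/ — longest licit onset from the right is /d/, leaving /w/ as coda.
/o…a/ gap (V3→V4): /d/ → onset of the next syllable (single consonants are always licit onsets).
Result: vridw.wiw.do.dawt.
The first /d/ is in the coda of syllable 1 (/vridw/).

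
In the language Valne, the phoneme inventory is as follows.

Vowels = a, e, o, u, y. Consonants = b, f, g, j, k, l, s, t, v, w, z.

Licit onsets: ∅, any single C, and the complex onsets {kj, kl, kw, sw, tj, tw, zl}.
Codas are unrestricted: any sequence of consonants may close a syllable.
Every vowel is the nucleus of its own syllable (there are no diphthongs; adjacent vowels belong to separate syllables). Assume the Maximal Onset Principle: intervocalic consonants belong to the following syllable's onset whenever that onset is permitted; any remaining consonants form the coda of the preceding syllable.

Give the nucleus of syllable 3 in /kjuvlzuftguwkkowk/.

u

Nuclei (vowels): u, u, u, o → 4 syllables.
The third nucleus (vowel 3 from the left) is /u/.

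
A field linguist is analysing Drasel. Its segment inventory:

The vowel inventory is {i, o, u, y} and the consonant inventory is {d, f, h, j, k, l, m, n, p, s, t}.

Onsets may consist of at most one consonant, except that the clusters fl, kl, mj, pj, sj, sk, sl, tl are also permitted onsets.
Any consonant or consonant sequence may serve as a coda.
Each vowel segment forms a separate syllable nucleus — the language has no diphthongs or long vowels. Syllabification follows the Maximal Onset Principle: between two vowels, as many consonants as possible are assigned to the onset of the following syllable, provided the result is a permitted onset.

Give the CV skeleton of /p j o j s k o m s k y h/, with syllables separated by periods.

CCVC.CCVC.CCVC

Nuclei (vowels): o, o, y → 3 syllables.
V1 /o/ – V2 /o/: cluster /jsk/ — the longest permitted-onset suffix is /sk/; onset = /sk/, preceding coda = /j/.
V2 /o/ – V3 /y/: /msk/; trying suffixes from longest down, /sk/ is the first permitted one, so coda /m/ | onset /sk/.
Result: pjoj.skom.skyh.
Mapping each syllable to C/V: /pjoj/ → CCVC, /skom/ → CCVC, /skyh/ → CCVC.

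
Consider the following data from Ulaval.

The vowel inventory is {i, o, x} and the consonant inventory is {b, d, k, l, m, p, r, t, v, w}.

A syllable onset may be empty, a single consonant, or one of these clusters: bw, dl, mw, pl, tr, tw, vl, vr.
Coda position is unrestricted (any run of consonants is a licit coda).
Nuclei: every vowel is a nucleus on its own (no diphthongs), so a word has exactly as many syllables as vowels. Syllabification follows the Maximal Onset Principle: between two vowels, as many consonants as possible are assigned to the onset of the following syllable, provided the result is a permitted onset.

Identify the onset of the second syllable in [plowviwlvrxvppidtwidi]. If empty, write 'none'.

Vowels present: o, i, x, i, i, i; each is a nucleus, giving 6 syllables.
/o…i/ gap (V1→V2): /wv/ splits as /w/ + /v/ (/v/ is the longest suffix that is a licit onset).
/i…x/ gap (V2→V3): cluster /wlvr/ — the longest permitted-onset suffix is /vr/; onset = /vr/, preceding coda = /wl/.
/x…i/ gap (V3→V4): /vpp/; trying suffixes from longest down, /p/ is the first permitted one, so coda /vp/ | onset /p/.
/i…i/ gap (V4→V5): /dtw/ splits as /d/ + /tw/ (/tw/ is the longest suffix that is a licit onset).
/i…i/ gap (V5→V6): /d/ → onset of the next syllable (single consonants are always licit onsets).
Syllabification: plow.viwl.vrxvp.pid.twi.di.
Syllable 2 is /viwl/: onset /v/, nucleus /i/, coda /wl/.

v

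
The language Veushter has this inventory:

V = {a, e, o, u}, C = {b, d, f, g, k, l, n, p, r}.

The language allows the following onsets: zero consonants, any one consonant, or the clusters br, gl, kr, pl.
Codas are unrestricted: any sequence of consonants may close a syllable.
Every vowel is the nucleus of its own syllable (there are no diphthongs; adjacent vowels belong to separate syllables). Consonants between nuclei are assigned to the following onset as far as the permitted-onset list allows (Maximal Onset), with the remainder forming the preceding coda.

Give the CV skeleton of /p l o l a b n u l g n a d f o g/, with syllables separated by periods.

CCV.CVC.CVCC.CVC.CVC

The vowels are o, a, u, a, o — 5 nuclei, so 5 syllables.
V1 /o/ – V2 /a/: /l/ → onset of the next syllable (single consonants are always licit onsets).
V2 /a/ – V3 /u/: /bn/ splits as /b/ + /n/ (/n/ is the longest suffix that is a licit onset).
V3 /u/ – V4 /a/: cluster /lgn/ — the longest permitted-onset suffix is /n/; onset = /n/, preceding coda = /lg/.
V4 /a/ – V5 /o/: /df/; trying suffixes from longest down, /f/ is the first permitted one, so coda /d/ | onset /f/.
Result: plo.lab.nulg.nad.fog.
Mapping each syllable to C/V: /plo/ → CCV, /lab/ → CVC, /nulg/ → CVCC, /nad/ → CVC, /fog/ → CVC.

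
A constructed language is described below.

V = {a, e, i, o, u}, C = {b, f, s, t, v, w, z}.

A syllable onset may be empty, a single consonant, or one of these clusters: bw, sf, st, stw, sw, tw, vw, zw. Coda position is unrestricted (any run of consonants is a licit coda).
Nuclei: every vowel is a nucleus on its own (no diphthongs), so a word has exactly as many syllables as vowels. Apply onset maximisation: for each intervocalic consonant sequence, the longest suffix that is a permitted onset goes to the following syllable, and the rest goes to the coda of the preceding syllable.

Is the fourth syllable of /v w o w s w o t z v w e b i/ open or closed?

Nuclei (vowels): o, o, e, i → 4 syllables.
σ1/σ2 boundary: /wsw/; trying suffixes from longest down, /sw/ is the first permitted one, so coda /w/ | onset /sw/.
σ2/σ3 boundary: /tzvw/ — longest licit onset from the right is /vw/, leaving /tz/ as coda.
σ3/σ4 boundary: /b/ is a single consonant, so it becomes the next onset.
Syllabification: vwow.swotz.vwe.bi.
Syllable 4 is /bi/; it ends in its nucleus with no coda, so it is open.

open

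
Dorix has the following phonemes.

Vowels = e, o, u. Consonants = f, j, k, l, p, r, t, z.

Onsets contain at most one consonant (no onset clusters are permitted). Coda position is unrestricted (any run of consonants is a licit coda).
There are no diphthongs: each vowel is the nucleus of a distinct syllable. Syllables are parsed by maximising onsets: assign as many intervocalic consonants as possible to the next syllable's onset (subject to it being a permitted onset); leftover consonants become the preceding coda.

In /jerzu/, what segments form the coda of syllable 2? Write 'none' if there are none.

none

The vowels are e, u — 2 nuclei, so 2 syllables.
Between /e/ (V1) and /u/ (V2): /rz/ — longest licit onset from the right is /z/, leaving /r/ as coda.
Putting it together: jer.zu.
Syllable 2 is /zu/: onset /z/, nucleus /u/, coda ∅.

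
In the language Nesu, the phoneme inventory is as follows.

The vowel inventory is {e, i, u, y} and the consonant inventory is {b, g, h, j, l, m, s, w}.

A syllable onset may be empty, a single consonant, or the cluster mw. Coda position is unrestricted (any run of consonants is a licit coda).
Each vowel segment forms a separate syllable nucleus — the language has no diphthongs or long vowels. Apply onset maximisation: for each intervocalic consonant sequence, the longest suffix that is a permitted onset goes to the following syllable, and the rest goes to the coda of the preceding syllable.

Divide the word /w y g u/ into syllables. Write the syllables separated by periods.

Nuclei (vowels): y, u → 2 syllables.
Between /y/ (V1) and /u/ (V2): /g/ is a single consonant, so it becomes the next onset.

wy.gu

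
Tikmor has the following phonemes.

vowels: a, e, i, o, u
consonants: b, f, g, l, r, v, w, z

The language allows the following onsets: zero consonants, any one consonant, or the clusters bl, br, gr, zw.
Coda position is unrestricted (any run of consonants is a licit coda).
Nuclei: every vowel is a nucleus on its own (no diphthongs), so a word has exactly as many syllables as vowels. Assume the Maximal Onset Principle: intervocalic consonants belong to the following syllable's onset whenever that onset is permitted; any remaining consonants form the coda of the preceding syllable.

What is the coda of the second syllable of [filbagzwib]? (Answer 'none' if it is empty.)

Vowels present: i, a, i; each is a nucleus, giving 3 syllables.
Between /i/ (V1) and /a/ (V2): /lb/ — longest licit onset from the right is /b/, leaving /l/ as coda.
Between /a/ (V2) and /i/ (V3): /gzw/ splits as /g/ + /zw/ (/zw/ is the longest suffix that is a licit onset).
Syllabification: fil.bag.zwib.
Syllable 2 is /bag/: onset /b/, nucleus /a/, coda /g/.

g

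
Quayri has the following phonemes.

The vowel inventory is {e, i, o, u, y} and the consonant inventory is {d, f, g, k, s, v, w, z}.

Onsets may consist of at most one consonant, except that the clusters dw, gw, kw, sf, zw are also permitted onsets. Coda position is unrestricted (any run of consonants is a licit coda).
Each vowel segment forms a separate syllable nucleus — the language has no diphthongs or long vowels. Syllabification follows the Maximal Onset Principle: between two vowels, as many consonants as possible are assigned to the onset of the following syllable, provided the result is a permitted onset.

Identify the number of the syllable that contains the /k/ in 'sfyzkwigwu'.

2

The vowels are y, i, u — 3 nuclei, so 3 syllables.
/y…i/ gap (V1→V2): cluster /zkw/ — the longest permitted-onset suffix is /kw/; onset = /kw/, preceding coda = /z/.
/i…u/ gap (V2→V3): /gw/ — entire cluster is a permitted onset → onset /gw/, coda ∅.
Putting it together: sfyz.kwi.gwu.
The /k/ is in the onset of syllable 2 (/kwi/).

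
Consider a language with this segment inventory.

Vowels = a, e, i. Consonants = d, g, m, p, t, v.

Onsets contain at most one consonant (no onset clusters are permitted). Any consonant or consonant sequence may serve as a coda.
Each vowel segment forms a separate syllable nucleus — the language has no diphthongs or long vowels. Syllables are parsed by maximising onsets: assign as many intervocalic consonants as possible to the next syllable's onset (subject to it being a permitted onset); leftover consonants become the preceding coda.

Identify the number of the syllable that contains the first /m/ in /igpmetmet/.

2

The vowels are i, e, e — 3 nuclei, so 3 syllables.
/i…e/ gap (V1→V2): /gpm/; trying suffixes from longest down, /m/ is the first permitted one, so coda /gp/ | onset /m/.
/e…e/ gap (V2→V3): /tm/; trying suffixes from longest down, /m/ is the first permitted one, so coda /t/ | onset /m/.
So the parse is igp.met.met.
The first /m/ is in the onset of syllable 2 (/met/).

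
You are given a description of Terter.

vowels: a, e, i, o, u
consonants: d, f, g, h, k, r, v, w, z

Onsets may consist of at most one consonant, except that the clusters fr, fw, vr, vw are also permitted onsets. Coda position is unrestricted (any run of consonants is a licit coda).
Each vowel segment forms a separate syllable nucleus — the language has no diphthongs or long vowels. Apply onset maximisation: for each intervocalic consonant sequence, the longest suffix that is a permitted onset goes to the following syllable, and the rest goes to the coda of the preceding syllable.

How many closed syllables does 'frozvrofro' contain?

1

Nuclei (vowels): o, o, o → 3 syllables.
V1 /o/ – V2 /o/: /zvr/ — longest licit onset from the right is /vr/, leaving /z/ as coda.
V2 /o/ – V3 /o/: /fr/ — entire cluster is a permitted onset → onset /fr/, coda ∅.
Result: froz.vro.fro.
Classifying each syllable: /froz/ (closed), /vro/ (open), /fro/ (open).
Closed syllables: 1.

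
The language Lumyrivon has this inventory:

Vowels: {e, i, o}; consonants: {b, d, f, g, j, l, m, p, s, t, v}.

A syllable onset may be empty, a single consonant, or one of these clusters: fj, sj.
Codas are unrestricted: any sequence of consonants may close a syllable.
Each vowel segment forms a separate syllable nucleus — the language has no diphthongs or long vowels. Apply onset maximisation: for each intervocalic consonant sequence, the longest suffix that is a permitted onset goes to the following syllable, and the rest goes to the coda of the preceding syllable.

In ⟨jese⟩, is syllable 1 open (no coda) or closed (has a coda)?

open

Vowels present: e, e; each is a nucleus, giving 2 syllables.
Between /e/ (V1) and /e/ (V2): just /s/ — single C goes to the following onset.
Result: je.se.
Syllable 1 is /je/; it ends in its nucleus with no coda, so it is open.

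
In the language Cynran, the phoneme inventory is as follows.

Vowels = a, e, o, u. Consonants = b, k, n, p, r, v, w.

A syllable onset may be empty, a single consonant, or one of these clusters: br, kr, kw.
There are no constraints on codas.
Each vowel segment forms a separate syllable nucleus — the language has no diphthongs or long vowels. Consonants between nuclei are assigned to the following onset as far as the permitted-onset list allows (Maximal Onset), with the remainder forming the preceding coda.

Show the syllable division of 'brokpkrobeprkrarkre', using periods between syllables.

Vowels present: o, o, e, a, e; each is a nucleus, giving 5 syllables.
V1 /o/ – V2 /o/: /kpkr/; trying suffixes from longest down, /kr/ is the first permitted one, so coda /kp/ | onset /kr/.
V2 /o/ – V3 /e/: /b/ is a single consonant, so it becomes the next onset.
V3 /e/ – V4 /a/: /prkr/ — longest licit onset from the right is /kr/, leaving /pr/ as coda.
V4 /a/ – V5 /e/: /rkr/; trying suffixes from longest down, /kr/ is the first permitted one, so coda /r/ | onset /kr/.

brokp.kro.bepr.krar.kre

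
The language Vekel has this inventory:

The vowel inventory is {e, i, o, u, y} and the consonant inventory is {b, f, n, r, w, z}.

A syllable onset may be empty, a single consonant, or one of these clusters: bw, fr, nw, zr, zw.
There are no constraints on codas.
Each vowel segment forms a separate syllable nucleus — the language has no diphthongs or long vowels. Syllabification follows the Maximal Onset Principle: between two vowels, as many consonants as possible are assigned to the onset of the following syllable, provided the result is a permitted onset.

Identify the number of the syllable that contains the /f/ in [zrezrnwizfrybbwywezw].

3

The vowels are e, i, y, y, e — 5 nuclei, so 5 syllables.
Between /e/ (V1) and /i/ (V2): /zrnw/ splits as /zr/ + /nw/ (/nw/ is the longest suffix that is a licit onset).
Between /i/ (V2) and /y/ (V3): cluster /zfr/ — the longest permitted-onset suffix is /fr/; onset = /fr/, preceding coda = /z/.
Between /y/ (V3) and /y/ (V4): cluster /bbw/ — the longest permitted-onset suffix is /bw/; onset = /bw/, preceding coda = /b/.
Between /y/ (V4) and /e/ (V5): /w/ is a single consonant, so it becomes the next onset.
Result: zrezr.nwiz.fryb.bwy.wezw.
The /f/ is in the onset of syllable 3 (/fryb/).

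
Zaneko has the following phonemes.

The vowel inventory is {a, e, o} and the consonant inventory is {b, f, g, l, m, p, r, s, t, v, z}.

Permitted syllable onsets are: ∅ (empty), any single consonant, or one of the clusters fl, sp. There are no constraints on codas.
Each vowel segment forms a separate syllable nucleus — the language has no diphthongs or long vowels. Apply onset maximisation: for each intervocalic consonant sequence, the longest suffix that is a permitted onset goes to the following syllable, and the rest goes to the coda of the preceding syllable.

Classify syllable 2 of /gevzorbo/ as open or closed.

Vowels present: e, o, o; each is a nucleus, giving 3 syllables.
/e…o/ gap (V1→V2): /vz/; trying suffixes from longest down, /z/ is the first permitted one, so coda /v/ | onset /z/.
/o…o/ gap (V2→V3): /rb/ splits as /r/ + /b/ (/b/ is the longest suffix that is a licit onset).
So the parse is gev.zor.bo.
Syllable 2 is /zor/ with coda /r/, so it is closed.

closed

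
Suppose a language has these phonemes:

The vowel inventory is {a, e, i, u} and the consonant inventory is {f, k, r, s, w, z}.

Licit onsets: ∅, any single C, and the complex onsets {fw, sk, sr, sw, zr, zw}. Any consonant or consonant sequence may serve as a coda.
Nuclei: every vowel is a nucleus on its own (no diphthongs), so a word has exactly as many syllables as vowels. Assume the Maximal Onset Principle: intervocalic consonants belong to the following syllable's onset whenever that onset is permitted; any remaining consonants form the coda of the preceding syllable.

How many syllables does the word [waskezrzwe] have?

The vowels are a, e, e — 3 nuclei, so 3 syllables.

3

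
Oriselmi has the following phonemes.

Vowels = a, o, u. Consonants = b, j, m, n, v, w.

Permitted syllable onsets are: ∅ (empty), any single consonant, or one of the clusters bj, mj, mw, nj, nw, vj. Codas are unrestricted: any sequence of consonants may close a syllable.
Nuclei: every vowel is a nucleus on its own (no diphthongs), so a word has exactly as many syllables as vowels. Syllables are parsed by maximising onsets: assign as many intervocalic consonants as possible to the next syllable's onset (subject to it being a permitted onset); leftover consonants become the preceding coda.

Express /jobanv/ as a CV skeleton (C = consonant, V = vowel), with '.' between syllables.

CV.CVCC

The vowels are o, a — 2 nuclei, so 2 syllables.
V1 /o/ – V2 /a/: /b/ is a single consonant, so it becomes the next onset.
So the parse is jo.banv.
Mapping each syllable to C/V: /jo/ → CV, /banv/ → CVCC.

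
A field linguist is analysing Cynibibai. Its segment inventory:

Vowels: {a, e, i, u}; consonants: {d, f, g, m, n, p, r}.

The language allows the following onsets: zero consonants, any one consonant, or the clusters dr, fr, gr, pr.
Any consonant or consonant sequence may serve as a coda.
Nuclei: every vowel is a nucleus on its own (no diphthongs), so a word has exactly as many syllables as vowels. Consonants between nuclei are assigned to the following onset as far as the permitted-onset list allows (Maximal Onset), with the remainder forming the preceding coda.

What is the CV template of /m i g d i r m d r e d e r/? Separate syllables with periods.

CVC.CVCC.CCV.CVC

The vowels are i, i, e, e — 4 nuclei, so 4 syllables.
V1 /i/ – V2 /i/: /gd/; trying suffixes from longest down, /d/ is the first permitted one, so coda /g/ | onset /d/.
V2 /i/ – V3 /e/: /rmdr/ — longest licit onset from the right is /dr/, leaving /rm/ as coda.
V3 /e/ – V4 /e/: /d/ is a single consonant, so it becomes the next onset.
Syllabification: mig.dirm.dre.der.
Mapping each syllable to C/V: /mig/ → CVC, /dirm/ → CVCC, /dre/ → CCV, /der/ → CVC.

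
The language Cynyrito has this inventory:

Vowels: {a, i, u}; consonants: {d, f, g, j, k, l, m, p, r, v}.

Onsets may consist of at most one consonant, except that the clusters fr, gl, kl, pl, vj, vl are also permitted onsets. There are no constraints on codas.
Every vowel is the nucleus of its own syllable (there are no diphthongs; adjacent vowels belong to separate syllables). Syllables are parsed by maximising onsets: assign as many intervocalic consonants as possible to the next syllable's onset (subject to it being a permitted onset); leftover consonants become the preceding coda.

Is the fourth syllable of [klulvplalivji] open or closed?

Nuclei (vowels): u, a, i, i → 4 syllables.
Between /u/ (V1) and /a/ (V2): /lvpl/; trying suffixes from longest down, /pl/ is the first permitted one, so coda /lv/ | onset /pl/.
Between /a/ (V2) and /i/ (V3): /l/ → onset of the next syllable (single consonants are always licit onsets).
Between /i/ (V3) and /i/ (V4): /vj/ — entire cluster is a permitted onset → onset /vj/, coda ∅.
So the parse is klulv.pla.li.vji.
Syllable 4 is /vji/; it ends in its nucleus with no coda, so it is open.

open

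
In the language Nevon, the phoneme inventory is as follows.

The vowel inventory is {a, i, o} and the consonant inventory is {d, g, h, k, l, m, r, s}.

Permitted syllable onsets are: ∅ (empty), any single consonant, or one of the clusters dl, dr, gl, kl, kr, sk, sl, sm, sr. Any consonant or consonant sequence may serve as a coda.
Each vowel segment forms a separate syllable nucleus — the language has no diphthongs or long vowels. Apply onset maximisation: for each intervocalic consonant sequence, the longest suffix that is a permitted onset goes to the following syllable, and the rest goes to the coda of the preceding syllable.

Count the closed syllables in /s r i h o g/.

Vowels present: i, o; each is a nucleus, giving 2 syllables.
V1 /i/ – V2 /o/: just /h/ — single C goes to the following onset.
Result: sri.hog.
Classifying each syllable: /sri/ (open), /hog/ (closed).
Closed syllables: 1.

1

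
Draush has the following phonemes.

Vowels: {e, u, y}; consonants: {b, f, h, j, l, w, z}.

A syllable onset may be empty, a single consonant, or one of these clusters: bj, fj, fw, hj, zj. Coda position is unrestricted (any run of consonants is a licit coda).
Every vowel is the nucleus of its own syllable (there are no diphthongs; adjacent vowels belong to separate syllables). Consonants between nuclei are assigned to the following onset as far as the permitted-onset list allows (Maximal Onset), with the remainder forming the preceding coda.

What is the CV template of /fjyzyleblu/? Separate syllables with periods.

Vowels present: y, y, e, u; each is a nucleus, giving 4 syllables.
σ1/σ2 boundary: /z/ → onset of the next syllable (single consonants are always licit onsets).
σ2/σ3 boundary: just /l/ — single C goes to the following onset.
σ3/σ4 boundary: cluster /bl/ — the longest permitted-onset suffix is /l/; onset = /l/, preceding coda = /b/.
Putting it together: fjy.zy.leb.lu.
Mapping each syllable to C/V: /fjy/ → CCV, /zy/ → CV, /leb/ → CVC, /lu/ → CV.

CCV.CV.CVC.CV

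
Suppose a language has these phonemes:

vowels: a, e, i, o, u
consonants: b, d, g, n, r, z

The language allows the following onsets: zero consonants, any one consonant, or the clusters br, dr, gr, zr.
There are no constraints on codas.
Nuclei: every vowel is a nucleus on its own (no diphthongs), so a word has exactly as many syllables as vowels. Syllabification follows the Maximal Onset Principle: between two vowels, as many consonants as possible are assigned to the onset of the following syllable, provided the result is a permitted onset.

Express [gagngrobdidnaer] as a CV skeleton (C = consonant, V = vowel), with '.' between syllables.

CVCC.CCVC.CVC.CV.VC

Nuclei (vowels): a, o, i, a, e → 5 syllables.
Between /a/ (V1) and /o/ (V2): /gngr/ splits as /gn/ + /gr/ (/gr/ is the longest suffix that is a licit onset).
Between /o/ (V2) and /i/ (V3): /bd/ splits as /b/ + /d/ (/d/ is the longest suffix that is a licit onset).
Between /i/ (V3) and /a/ (V4): /dn/ — longest licit onset from the right is /n/, leaving /d/ as coda.
Between /a/ (V4) and /e/ (V5): nothing intervenes; syllable break is V.V.
Syllabification: gagn.grob.did.na.er.
Mapping each syllable to C/V: /gagn/ → CVCC, /grob/ → CCVC, /did/ → CVC, /na/ → CV, /er/ → VC.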